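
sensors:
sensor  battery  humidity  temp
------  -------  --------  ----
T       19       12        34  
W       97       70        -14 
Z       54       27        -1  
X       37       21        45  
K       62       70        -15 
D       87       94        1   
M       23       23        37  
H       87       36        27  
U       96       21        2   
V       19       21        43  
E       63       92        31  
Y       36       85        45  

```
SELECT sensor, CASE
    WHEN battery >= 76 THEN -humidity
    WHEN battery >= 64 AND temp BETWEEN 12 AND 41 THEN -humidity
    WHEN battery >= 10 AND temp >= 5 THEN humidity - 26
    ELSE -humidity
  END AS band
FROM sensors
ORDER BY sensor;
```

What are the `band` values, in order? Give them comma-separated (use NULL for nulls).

sensor=D: battery >= 76 → -94
sensor=E: battery >= 10 AND temp >= 5 → 66
sensor=H: battery >= 76 → -36
sensor=K: ELSE → -70
sensor=M: battery >= 10 AND temp >= 5 → -3
sensor=T: battery >= 10 AND temp >= 5 → -14
sensor=U: battery >= 76 → -21
sensor=V: battery >= 10 AND temp >= 5 → -5
sensor=W: battery >= 76 → -70
sensor=X: battery >= 10 AND temp >= 5 → -5
sensor=Y: battery >= 10 AND temp >= 5 → 59
sensor=Z: ELSE → -27

-94, 66, -36, -70, -3, -14, -21, -5, -70, -5, 59, -27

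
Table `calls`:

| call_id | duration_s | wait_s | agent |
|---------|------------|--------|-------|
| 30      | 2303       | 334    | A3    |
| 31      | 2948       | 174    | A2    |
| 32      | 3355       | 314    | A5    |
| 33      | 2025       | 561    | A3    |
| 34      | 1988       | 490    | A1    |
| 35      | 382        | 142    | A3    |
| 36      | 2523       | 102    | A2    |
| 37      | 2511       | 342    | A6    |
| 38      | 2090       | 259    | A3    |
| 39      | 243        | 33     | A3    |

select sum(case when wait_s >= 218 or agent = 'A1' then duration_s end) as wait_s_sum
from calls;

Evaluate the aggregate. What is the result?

14272

call_id=30: ✓ → 2303
call_id=31: ✗
call_id=32: ✓ → 3355
call_id=33: ✓ → 2025
call_id=34: ✓ → 1988
call_id=35: ✗
call_id=36: ✗
call_id=37: ✓ → 2511
call_id=38: ✓ → 2090
call_id=39: ✗
wait_s_sum = 2303 + 3355 + 2025 + 1988 + 2511 + 2090 = 14272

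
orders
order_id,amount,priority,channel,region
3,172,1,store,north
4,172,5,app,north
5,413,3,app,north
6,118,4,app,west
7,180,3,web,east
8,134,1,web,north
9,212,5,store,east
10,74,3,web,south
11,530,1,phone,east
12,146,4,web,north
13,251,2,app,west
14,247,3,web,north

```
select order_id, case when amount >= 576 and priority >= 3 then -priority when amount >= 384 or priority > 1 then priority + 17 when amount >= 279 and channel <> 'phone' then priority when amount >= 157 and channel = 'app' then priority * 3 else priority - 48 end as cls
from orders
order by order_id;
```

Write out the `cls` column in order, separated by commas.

order_id=3: ELSE → -47
order_id=4: amount >= 384 or priority > 1 → 22
order_id=5: amount >= 384 or priority > 1 → 20
order_id=6: amount >= 384 or priority > 1 → 21
order_id=7: amount >= 384 or priority > 1 → 20
order_id=8: ELSE → -47
order_id=9: amount >= 384 or priority > 1 → 22
order_id=10: amount >= 384 or priority > 1 → 20
order_id=11: amount >= 384 or priority > 1 → 18
order_id=12: amount >= 384 or priority > 1 → 21
order_id=13: amount >= 384 or priority > 1 → 19
order_id=14: amount >= 384 or priority > 1 → 20

-47, 22, 20, 21, 20, -47, 22, 20, 18, 21, 19, 20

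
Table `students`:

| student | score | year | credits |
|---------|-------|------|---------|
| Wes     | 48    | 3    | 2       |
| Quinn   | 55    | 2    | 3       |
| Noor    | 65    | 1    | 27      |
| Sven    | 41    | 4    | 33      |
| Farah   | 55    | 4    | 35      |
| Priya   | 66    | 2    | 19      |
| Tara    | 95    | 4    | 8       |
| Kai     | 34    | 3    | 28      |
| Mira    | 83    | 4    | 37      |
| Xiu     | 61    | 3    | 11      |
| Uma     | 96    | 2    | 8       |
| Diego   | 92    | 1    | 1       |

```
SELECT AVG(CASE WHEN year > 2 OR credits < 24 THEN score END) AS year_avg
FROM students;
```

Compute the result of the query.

66

student=Wes: ✓ → 48
student=Quinn: ✓ → 55
student=Noor: ✗
student=Sven: ✓ → 41
student=Farah: ✓ → 55
student=Priya: ✓ → 66
student=Tara: ✓ → 95
student=Kai: ✓ → 34
student=Mira: ✓ → 83
student=Xiu: ✓ → 61
student=Uma: ✓ → 96
student=Diego: ✓ → 92
year_avg = (48 + 55 + 41 + 55 + 66 + 95 + 34 + 83 + 61 + 96 + 92) / 11 = 66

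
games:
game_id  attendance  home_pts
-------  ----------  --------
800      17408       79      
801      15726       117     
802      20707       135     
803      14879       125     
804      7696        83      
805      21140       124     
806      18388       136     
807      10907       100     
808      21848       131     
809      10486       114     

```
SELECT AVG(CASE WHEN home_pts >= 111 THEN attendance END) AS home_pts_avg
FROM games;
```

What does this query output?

17596.2857142857

game_id=800: ✗
game_id=801: ✓ → 15726
game_id=802: ✓ → 20707
game_id=803: ✓ → 14879
game_id=804: ✗
game_id=805: ✓ → 21140
game_id=806: ✓ → 18388
game_id=807: ✗
game_id=808: ✓ → 21848
game_id=809: ✓ → 10486
home_pts_avg = (15726 + 20707 + 14879 + 21140 + 18388 + 21848 + 10486) / 7 = 17596.2857142857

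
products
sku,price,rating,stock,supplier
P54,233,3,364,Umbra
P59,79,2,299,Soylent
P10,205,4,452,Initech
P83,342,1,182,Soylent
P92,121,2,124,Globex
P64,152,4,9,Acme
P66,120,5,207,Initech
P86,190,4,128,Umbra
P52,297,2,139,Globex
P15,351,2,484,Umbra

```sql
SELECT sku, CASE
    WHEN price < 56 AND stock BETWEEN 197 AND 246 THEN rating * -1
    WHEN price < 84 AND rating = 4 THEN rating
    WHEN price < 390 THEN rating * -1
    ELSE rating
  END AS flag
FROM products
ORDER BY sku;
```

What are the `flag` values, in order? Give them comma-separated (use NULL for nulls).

-4, -2, -2, -3, -2, -4, -5, -1, -4, -2

sku=P10: price < 390 → -4
sku=P15: price < 390 → -2
sku=P52: price < 390 → -2
sku=P54: price < 390 → -3
sku=P59: price < 390 → -2
sku=P64: price < 390 → -4
sku=P66: price < 390 → -5
sku=P83: price < 390 → -1
sku=P86: price < 390 → -4
sku=P92: price < 390 → -2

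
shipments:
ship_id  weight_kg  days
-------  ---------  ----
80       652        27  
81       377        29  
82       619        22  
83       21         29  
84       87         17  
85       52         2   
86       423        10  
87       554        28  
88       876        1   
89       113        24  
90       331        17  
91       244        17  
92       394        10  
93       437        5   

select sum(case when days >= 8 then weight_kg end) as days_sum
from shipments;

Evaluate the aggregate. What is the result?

3815

ship_id=80: ✓ → 652
ship_id=81: ✓ → 377
ship_id=82: ✓ → 619
ship_id=83: ✓ → 21
ship_id=84: ✓ → 87
ship_id=85: ✗
ship_id=86: ✓ → 423
ship_id=87: ✓ → 554
ship_id=88: ✗
ship_id=89: ✓ → 113
ship_id=90: ✓ → 331
ship_id=91: ✓ → 244
ship_id=92: ✓ → 394
ship_id=93: ✗
days_sum = 652 + 377 + 619 + 21 + 87 + 423 + 554 + 113 + 331 + 244 + 394 = 3815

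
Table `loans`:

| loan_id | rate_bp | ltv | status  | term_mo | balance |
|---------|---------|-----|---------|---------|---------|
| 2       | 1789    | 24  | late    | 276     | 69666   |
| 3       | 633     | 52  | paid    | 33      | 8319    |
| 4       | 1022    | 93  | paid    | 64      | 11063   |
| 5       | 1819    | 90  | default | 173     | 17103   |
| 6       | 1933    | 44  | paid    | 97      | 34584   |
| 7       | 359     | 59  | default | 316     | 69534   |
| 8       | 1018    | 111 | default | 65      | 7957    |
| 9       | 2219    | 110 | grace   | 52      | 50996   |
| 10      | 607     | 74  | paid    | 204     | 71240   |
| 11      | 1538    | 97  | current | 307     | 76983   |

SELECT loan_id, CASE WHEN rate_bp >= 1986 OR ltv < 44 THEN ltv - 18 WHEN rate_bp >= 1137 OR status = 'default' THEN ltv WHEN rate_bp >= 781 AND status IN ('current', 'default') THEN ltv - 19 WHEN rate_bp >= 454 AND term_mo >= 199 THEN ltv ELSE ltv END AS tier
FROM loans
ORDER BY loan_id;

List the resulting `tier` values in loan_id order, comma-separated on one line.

loan_id=2: rate_bp >= 1986 OR ltv < 44 → 6
loan_id=3: ELSE → 52
loan_id=4: ELSE → 93
loan_id=5: rate_bp >= 1137 OR status = 'default' → 90
loan_id=6: rate_bp >= 1137 OR status = 'default' → 44
loan_id=7: rate_bp >= 1137 OR status = 'default' → 59
loan_id=8: rate_bp >= 1137 OR status = 'default' → 111
loan_id=9: rate_bp >= 1986 OR ltv < 44 → 92
loan_id=10: rate_bp >= 454 AND term_mo >= 199 → 74
loan_id=11: rate_bp >= 1137 OR status = 'default' → 97

6, 52, 93, 90, 44, 59, 111, 92, 74, 97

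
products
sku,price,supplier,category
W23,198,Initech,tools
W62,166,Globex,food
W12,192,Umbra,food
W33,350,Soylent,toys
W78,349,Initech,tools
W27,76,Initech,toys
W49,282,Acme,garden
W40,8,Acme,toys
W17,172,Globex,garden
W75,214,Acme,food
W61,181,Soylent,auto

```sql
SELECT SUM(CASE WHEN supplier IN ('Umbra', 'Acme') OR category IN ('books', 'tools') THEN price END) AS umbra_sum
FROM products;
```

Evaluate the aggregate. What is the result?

1243

sku=W23: ✓ → 198
sku=W62: ✗
sku=W12: ✓ → 192
sku=W33: ✗
sku=W78: ✓ → 349
sku=W27: ✗
sku=W49: ✓ → 282
sku=W40: ✓ → 8
sku=W17: ✗
sku=W75: ✓ → 214
sku=W61: ✗
umbra_sum = 198 + 192 + 349 + 282 + 8 + 214 = 1243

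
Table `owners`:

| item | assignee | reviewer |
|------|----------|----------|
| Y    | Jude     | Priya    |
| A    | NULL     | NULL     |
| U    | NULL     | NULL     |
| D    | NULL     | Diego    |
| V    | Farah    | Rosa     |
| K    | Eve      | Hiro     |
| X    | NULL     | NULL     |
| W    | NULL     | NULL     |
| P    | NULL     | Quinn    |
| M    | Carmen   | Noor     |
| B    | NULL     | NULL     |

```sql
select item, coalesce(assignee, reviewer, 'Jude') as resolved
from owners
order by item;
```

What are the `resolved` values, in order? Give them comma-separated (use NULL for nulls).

item=A: assignee=NULL, reviewer=NULL, → literal Jude → Jude
item=B: assignee=NULL, reviewer=NULL, → literal Jude → Jude
item=D: assignee=NULL, reviewer=Diego → Diego
item=K: assignee=Eve → Eve
item=M: assignee=Carmen → Carmen
item=P: assignee=NULL, reviewer=Quinn → Quinn
item=U: assignee=NULL, reviewer=NULL, → literal Jude → Jude
item=V: assignee=Farah → Farah
item=W: assignee=NULL, reviewer=NULL, → literal Jude → Jude
item=X: assignee=NULL, reviewer=NULL, → literal Jude → Jude
item=Y: assignee=Jude → Jude

Jude, Jude, Diego, Eve, Carmen, Quinn, Jude, Farah, Jude, Jude, Jude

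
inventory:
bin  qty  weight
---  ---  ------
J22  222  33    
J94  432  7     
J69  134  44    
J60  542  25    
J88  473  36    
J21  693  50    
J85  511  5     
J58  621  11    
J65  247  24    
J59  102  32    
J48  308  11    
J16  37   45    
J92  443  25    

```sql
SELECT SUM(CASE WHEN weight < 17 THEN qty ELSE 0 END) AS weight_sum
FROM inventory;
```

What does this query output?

1872

bin=J22: ✗
bin=J94: ✓ → 432
bin=J69: ✗
bin=J60: ✗
bin=J88: ✗
bin=J21: ✗
bin=J85: ✓ → 511
bin=J58: ✓ → 621
bin=J65: ✗
bin=J59: ✗
bin=J48: ✓ → 308
bin=J16: ✗
bin=J92: ✗
weight_sum = 432 + 511 + 621 + 308 = 1872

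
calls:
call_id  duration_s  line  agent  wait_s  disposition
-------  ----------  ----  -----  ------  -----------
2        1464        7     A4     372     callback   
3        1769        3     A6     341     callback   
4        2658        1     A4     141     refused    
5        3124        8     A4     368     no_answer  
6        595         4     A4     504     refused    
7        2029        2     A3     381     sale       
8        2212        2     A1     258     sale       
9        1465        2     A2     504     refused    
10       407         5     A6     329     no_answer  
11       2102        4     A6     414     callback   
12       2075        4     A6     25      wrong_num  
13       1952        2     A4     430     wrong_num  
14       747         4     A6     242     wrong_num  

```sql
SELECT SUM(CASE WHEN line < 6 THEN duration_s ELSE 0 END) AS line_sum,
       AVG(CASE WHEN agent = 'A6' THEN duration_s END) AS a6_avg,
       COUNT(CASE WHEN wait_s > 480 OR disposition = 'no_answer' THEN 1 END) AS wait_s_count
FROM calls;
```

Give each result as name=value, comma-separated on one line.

line_sum=18011, a6_avg=1420, wait_s_count=4

[line_sum: line < 6]
call_id=2: ✗
call_id=3: ✓ → 1769
call_id=4: ✓ → 2658
call_id=5: ✗
call_id=6: ✓ → 595
call_id=7: ✓ → 2029
call_id=8: ✓ → 2212
call_id=9: ✓ → 1465
call_id=10: ✓ → 407
call_id=11: ✓ → 2102
call_id=12: ✓ → 2075
call_id=13: ✓ → 1952
call_id=14: ✓ → 747
line_sum = 1769 + 2658 + 595 + 2029 + 2212 + 1465 + 407 + 2102 + 2075 + 1952 + 747 = 18011
—
[a6_avg: agent = 'A6']
call_id=2: ✗
call_id=3: ✓ → 1769
call_id=4: ✗
call_id=5: ✗
call_id=6: ✗
call_id=7: ✗
call_id=8: ✗
call_id=9: ✗
call_id=10: ✓ → 407
call_id=11: ✓ → 2102
call_id=12: ✓ → 2075
call_id=13: ✗
call_id=14: ✓ → 747
a6_avg = (1769 + 407 + 2102 + 2075 + 747) / 5 = 1420
—
[wait_s_count: wait_s > 480 OR disposition = 'no_answer']
call_id=2: ✗
call_id=3: ✗
call_id=4: ✗
call_id=5: ✓ → 1
call_id=6: ✓ → 1
call_id=7: ✗
call_id=8: ✗
call_id=9: ✓ → 1
call_id=10: ✓ → 1
call_id=11: ✗
call_id=12: ✗
call_id=13: ✗
call_id=14: ✗
wait_s_count = COUNT(1, 1, 1, 1) = 4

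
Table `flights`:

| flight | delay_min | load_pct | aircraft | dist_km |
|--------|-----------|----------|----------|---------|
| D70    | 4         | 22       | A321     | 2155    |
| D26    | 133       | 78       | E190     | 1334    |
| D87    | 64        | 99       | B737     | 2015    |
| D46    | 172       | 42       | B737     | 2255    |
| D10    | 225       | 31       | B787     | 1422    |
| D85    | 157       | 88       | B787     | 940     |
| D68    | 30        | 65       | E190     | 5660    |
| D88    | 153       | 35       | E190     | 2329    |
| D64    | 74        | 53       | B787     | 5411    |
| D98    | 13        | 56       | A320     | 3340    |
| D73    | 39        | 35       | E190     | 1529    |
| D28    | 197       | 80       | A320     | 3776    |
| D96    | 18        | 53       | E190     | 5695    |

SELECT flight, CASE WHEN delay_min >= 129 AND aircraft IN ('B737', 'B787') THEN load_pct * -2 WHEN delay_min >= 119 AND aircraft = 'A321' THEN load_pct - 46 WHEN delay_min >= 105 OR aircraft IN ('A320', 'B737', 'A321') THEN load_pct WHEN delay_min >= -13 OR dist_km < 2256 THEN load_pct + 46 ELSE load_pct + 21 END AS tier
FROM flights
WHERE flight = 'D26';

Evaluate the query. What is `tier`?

flight = D26: delay_min=133, load_pct=78, aircraft=E190, dist_km=1334.
delay_min >= 129 AND aircraft IN ('B737', 'B787') → false
delay_min >= 119 AND aircraft = 'A321' → false
delay_min >= 105 OR aircraft IN ('A320', 'B737', 'A321') → true → 78

78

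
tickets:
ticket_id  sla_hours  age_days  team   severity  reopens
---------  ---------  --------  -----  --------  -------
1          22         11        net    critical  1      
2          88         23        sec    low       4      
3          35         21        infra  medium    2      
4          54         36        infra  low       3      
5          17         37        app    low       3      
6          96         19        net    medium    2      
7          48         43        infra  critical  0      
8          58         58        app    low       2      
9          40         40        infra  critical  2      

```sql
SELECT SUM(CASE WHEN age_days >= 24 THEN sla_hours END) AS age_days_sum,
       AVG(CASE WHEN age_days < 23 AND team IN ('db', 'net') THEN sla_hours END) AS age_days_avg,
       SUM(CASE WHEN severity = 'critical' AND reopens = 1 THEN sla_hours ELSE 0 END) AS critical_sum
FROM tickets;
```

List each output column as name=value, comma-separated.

[age_days_sum: age_days >= 24]
ticket_id=1: ✗
ticket_id=2: ✗
ticket_id=3: ✗
ticket_id=4: ✓ → 54
ticket_id=5: ✓ → 17
ticket_id=6: ✗
ticket_id=7: ✓ → 48
ticket_id=8: ✓ → 58
ticket_id=9: ✓ → 40
age_days_sum = 54 + 17 + 48 + 58 + 40 = 217
—
[age_days_avg: age_days < 23 AND team IN ('db', 'net')]
ticket_id=1: ✓ → 22
ticket_id=2: ✗
ticket_id=3: ✗
ticket_id=4: ✗
ticket_id=5: ✗
ticket_id=6: ✓ → 96
ticket_id=7: ✗
ticket_id=8: ✗
ticket_id=9: ✗
age_days_avg = (22 + 96) / 2 = 59
—
[critical_sum: severity = 'critical' AND reopens = 1]
ticket_id=1: ✓ → 22
ticket_id=2: ✗
ticket_id=3: ✗
ticket_id=4: ✗
ticket_id=5: ✗
ticket_id=6: ✗
ticket_id=7: ✗
ticket_id=8: ✗
ticket_id=9: ✗
critical_sum = 22

age_days_sum=217, age_days_avg=59, critical_sum=22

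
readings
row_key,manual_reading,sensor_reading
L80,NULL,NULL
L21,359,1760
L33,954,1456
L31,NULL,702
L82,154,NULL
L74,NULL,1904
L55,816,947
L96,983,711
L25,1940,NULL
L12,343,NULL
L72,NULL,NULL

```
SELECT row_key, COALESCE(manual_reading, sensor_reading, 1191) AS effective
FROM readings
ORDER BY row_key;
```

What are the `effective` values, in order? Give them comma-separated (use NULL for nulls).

row_key=L12: manual_reading=343 → 343
row_key=L21: manual_reading=359 → 359
row_key=L25: manual_reading=1940 → 1940
row_key=L31: manual_reading=NULL, sensor_reading=702 → 702
row_key=L33: manual_reading=954 → 954
row_key=L55: manual_reading=816 → 816
row_key=L72: manual_reading=NULL, sensor_reading=NULL, → literal 1191 → 1191
row_key=L74: manual_reading=NULL, sensor_reading=1904 → 1904
row_key=L80: manual_reading=NULL, sensor_reading=NULL, → literal 1191 → 1191
row_key=L82: manual_reading=154 → 154
row_key=L96: manual_reading=983 → 983

343, 359, 1940, 702, 954, 816, 1191, 1904, 1191, 154, 983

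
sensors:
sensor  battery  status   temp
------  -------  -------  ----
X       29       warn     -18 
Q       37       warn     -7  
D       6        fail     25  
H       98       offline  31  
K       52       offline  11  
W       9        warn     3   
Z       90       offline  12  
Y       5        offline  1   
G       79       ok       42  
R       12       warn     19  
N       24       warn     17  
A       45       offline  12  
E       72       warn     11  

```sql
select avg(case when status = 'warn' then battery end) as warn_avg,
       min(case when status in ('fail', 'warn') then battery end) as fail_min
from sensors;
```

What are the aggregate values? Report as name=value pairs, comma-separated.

warn_avg=30.5, fail_min=6

[warn_avg: status = 'warn']
sensor=X: ✓ → 29
sensor=Q: ✓ → 37
sensor=D: ✗
sensor=H: ✗
sensor=K: ✗
sensor=W: ✓ → 9
sensor=Z: ✗
sensor=Y: ✗
sensor=G: ✗
sensor=R: ✓ → 12
sensor=N: ✓ → 24
sensor=A: ✗
sensor=E: ✓ → 72
warn_avg = (29 + 37 + 9 + 12 + 24 + 72) / 6 = 30.5
—
[fail_min: status in ('fail', 'warn')]
sensor=X: ✓ → 29
sensor=Q: ✓ → 37
sensor=D: ✓ → 6
sensor=H: ✗
sensor=K: ✗
sensor=W: ✓ → 9
sensor=Z: ✗
sensor=Y: ✗
sensor=G: ✗
sensor=R: ✓ → 12
sensor=N: ✓ → 24
sensor=A: ✗
sensor=E: ✓ → 72
fail_min = MIN(29, 37, 6, 9, 12, 24, 72) = 6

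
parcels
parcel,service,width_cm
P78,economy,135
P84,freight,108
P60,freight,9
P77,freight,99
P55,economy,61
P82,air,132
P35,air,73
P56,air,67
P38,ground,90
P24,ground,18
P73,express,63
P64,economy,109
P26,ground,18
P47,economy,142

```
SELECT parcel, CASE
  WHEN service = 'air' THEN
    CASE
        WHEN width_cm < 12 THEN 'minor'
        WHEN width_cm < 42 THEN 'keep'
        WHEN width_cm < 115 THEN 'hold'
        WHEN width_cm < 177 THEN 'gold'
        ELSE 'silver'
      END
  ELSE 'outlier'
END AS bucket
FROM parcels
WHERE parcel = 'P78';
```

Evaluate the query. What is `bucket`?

outlier

parcel = P78: service=economy, width_cm=135.
service='economy' → outer ELSE → outlier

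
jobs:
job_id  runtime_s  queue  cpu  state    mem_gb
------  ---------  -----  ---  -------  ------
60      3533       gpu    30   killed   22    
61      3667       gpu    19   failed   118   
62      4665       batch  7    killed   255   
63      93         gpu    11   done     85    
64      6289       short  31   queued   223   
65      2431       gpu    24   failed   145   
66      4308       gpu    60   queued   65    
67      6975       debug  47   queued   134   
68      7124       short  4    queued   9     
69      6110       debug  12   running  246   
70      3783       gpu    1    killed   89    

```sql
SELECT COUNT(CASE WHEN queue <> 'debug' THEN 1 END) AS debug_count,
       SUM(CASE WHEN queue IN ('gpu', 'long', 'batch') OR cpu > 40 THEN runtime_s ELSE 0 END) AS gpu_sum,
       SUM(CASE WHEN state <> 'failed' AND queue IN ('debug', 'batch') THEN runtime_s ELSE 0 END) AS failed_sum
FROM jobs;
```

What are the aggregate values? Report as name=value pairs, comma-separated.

debug_count=9, gpu_sum=29455, failed_sum=17750

[debug_count: queue <> 'debug']
job_id=60: ✓ → 1
job_id=61: ✓ → 1
job_id=62: ✓ → 1
job_id=63: ✓ → 1
job_id=64: ✓ → 1
job_id=65: ✓ → 1
job_id=66: ✓ → 1
job_id=67: ✗
job_id=68: ✓ → 1
job_id=69: ✗
job_id=70: ✓ → 1
debug_count = COUNT(1, 1, 1, 1, 1, 1, 1, 1, 1) = 9
—
[gpu_sum: queue IN ('gpu', 'long', 'batch') OR cpu > 40]
job_id=60: ✓ → 3533
job_id=61: ✓ → 3667
job_id=62: ✓ → 4665
job_id=63: ✓ → 93
job_id=64: ✗
job_id=65: ✓ → 2431
job_id=66: ✓ → 4308
job_id=67: ✓ → 6975
job_id=68: ✗
job_id=69: ✗
job_id=70: ✓ → 3783
gpu_sum = 3533 + 3667 + 4665 + 93 + 2431 + 4308 + 6975 + 3783 = 29455
—
[failed_sum: state <> 'failed' AND queue IN ('debug', 'batch')]
job_id=60: ✗
job_id=61: ✗
job_id=62: ✓ → 4665
job_id=63: ✗
job_id=64: ✗
job_id=65: ✗
job_id=66: ✗
job_id=67: ✓ → 6975
job_id=68: ✗
job_id=69: ✓ → 6110
job_id=70: ✗
failed_sum = 4665 + 6975 + 6110 = 17750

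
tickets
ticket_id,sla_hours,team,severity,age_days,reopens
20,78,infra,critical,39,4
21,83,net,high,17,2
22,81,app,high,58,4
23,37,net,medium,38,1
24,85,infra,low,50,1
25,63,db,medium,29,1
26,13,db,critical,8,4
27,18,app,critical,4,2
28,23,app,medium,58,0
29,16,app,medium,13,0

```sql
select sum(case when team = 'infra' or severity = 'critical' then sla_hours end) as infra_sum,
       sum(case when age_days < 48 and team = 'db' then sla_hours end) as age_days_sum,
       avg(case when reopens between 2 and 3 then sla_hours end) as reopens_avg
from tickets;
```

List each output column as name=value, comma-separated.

[infra_sum: team = 'infra' or severity = 'critical']
ticket_id=20: ✓ → 78
ticket_id=21: ✗
ticket_id=22: ✗
ticket_id=23: ✗
ticket_id=24: ✓ → 85
ticket_id=25: ✗
ticket_id=26: ✓ → 13
ticket_id=27: ✓ → 18
ticket_id=28: ✗
ticket_id=29: ✗
infra_sum = 78 + 85 + 13 + 18 = 194
—
[age_days_sum: age_days < 48 and team = 'db']
ticket_id=20: ✗
ticket_id=21: ✗
ticket_id=22: ✗
ticket_id=23: ✗
ticket_id=24: ✗
ticket_id=25: ✓ → 63
ticket_id=26: ✓ → 13
ticket_id=27: ✗
ticket_id=28: ✗
ticket_id=29: ✗
age_days_sum = 63 + 13 = 76
—
[reopens_avg: reopens between 2 and 3]
ticket_id=20: ✗
ticket_id=21: ✓ → 83
ticket_id=22: ✗
ticket_id=23: ✗
ticket_id=24: ✗
ticket_id=25: ✗
ticket_id=26: ✗
ticket_id=27: ✓ → 18
ticket_id=28: ✗
ticket_id=29: ✗
reopens_avg = (83 + 18) / 2 = 50.5

infra_sum=194, age_days_sum=76, reopens_avg=50.5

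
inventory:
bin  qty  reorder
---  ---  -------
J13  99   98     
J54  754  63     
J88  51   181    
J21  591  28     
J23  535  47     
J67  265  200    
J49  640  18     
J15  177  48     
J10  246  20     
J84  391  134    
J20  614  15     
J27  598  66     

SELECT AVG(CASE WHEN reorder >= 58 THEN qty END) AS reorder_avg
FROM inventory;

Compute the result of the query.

bin=J13: ✓ → 99
bin=J54: ✓ → 754
bin=J88: ✓ → 51
bin=J21: ✗
bin=J23: ✗
bin=J67: ✓ → 265
bin=J49: ✗
bin=J15: ✗
bin=J10: ✗
bin=J84: ✓ → 391
bin=J20: ✗
bin=J27: ✓ → 598
reorder_avg = (99 + 754 + 51 + 265 + 391 + 598) / 6 = 359.6666666667

359.6666666667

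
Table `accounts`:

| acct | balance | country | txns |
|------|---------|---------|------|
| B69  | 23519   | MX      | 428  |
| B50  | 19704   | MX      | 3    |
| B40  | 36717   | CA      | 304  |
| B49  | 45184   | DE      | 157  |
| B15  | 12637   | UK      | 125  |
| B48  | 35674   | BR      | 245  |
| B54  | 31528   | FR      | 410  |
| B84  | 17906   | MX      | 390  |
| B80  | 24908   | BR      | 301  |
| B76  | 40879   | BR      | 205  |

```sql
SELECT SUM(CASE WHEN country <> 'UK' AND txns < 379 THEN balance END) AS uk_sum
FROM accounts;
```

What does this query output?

acct=B69: ✗
acct=B50: ✓ → 19704
acct=B40: ✓ → 36717
acct=B49: ✓ → 45184
acct=B15: ✗
acct=B48: ✓ → 35674
acct=B54: ✗
acct=B84: ✗
acct=B80: ✓ → 24908
acct=B76: ✓ → 40879
uk_sum = 19704 + 36717 + 45184 + 35674 + 24908 + 40879 = 203066

203066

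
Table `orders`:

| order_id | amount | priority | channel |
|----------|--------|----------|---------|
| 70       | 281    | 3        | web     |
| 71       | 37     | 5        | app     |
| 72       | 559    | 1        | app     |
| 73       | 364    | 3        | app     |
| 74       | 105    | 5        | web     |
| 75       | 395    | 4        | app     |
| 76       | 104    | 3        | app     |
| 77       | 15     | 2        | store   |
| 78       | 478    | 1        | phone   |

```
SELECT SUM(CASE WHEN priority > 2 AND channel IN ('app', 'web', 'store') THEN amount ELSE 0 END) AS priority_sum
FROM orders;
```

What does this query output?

1286

order_id=70: ✓ → 281
order_id=71: ✓ → 37
order_id=72: ✗
order_id=73: ✓ → 364
order_id=74: ✓ → 105
order_id=75: ✓ → 395
order_id=76: ✓ → 104
order_id=77: ✗
order_id=78: ✗
priority_sum = 281 + 37 + 364 + 105 + 395 + 104 = 1286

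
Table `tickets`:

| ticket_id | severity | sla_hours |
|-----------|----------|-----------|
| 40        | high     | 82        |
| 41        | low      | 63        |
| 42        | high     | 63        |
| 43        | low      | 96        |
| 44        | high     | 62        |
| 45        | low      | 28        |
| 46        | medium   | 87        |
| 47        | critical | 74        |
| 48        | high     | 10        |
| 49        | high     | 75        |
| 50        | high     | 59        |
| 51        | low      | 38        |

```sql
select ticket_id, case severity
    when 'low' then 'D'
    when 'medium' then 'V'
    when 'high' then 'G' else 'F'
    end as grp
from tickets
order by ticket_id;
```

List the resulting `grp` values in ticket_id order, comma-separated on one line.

ticket_id=40: severity='high' → G
ticket_id=41: severity='low' → D
ticket_id=42: severity='high' → G
ticket_id=43: severity='low' → D
ticket_id=44: severity='high' → G
ticket_id=45: severity='low' → D
ticket_id=46: severity='medium' → V
ticket_id=47: ELSE → F
ticket_id=48: severity='high' → G
ticket_id=49: severity='high' → G
ticket_id=50: severity='high' → G
ticket_id=51: severity='low' → D

G, D, G, D, G, D, V, F, G, G, G, D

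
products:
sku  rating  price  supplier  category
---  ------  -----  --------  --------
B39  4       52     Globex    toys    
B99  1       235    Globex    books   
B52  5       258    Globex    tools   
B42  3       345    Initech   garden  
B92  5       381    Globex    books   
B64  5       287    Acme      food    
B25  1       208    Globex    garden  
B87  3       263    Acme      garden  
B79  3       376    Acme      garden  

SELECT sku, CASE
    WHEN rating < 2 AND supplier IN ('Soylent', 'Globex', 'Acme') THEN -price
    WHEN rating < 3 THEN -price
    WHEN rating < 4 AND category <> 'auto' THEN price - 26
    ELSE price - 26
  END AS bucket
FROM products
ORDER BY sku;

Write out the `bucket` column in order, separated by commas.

sku=B25: rating < 2 AND supplier IN ('Soylent', 'Globex', 'Acme') → -208
sku=B39: ELSE → 26
sku=B42: rating < 4 AND category <> 'auto' → 319
sku=B52: ELSE → 232
sku=B64: ELSE → 261
sku=B79: rating < 4 AND category <> 'auto' → 350
sku=B87: rating < 4 AND category <> 'auto' → 237
sku=B92: ELSE → 355
sku=B99: rating < 2 AND supplier IN ('Soylent', 'Globex', 'Acme') → -235

-208, 26, 319, 232, 261, 350, 237, 355, -235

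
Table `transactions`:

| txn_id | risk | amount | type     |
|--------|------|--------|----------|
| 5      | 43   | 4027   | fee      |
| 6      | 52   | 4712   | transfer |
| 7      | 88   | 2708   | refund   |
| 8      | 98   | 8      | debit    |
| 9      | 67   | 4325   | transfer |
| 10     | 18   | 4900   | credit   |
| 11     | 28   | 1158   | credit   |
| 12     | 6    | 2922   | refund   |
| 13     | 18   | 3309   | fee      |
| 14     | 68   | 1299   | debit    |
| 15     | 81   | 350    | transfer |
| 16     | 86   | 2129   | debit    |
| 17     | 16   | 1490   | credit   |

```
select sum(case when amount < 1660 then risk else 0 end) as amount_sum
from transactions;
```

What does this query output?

291

txn_id=5: ✗
txn_id=6: ✗
txn_id=7: ✗
txn_id=8: ✓ → 98
txn_id=9: ✗
txn_id=10: ✗
txn_id=11: ✓ → 28
txn_id=12: ✗
txn_id=13: ✗
txn_id=14: ✓ → 68
txn_id=15: ✓ → 81
txn_id=16: ✗
txn_id=17: ✓ → 16
amount_sum = 98 + 28 + 68 + 81 + 16 = 291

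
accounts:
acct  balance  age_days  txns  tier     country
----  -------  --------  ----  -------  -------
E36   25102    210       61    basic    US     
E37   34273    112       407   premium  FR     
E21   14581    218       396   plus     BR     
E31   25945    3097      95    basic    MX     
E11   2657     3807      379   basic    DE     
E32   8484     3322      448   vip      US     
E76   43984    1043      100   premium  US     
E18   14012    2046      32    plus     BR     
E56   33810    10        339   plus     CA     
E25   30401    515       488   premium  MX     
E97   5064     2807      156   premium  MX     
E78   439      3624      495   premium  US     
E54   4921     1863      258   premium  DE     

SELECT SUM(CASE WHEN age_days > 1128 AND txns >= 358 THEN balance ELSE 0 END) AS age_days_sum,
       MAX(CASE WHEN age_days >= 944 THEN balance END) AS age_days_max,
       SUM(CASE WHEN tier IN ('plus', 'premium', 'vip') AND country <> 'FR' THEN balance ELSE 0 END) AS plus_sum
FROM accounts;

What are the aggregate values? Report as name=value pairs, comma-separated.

[age_days_sum: age_days > 1128 AND txns >= 358]
acct=E36: ✗
acct=E37: ✗
acct=E21: ✗
acct=E31: ✗
acct=E11: ✓ → 2657
acct=E32: ✓ → 8484
acct=E76: ✗
acct=E18: ✗
acct=E56: ✗
acct=E25: ✗
acct=E97: ✗
acct=E78: ✓ → 439
acct=E54: ✗
age_days_sum = 2657 + 8484 + 439 = 11580
—
[age_days_max: age_days >= 944]
acct=E36: ✗
acct=E37: ✗
acct=E21: ✗
acct=E31: ✓ → 25945
acct=E11: ✓ → 2657
acct=E32: ✓ → 8484
acct=E76: ✓ → 43984
acct=E18: ✓ → 14012
acct=E56: ✗
acct=E25: ✗
acct=E97: ✓ → 5064
acct=E78: ✓ → 439
acct=E54: ✓ → 4921
age_days_max = MAX(25945, 2657, 8484, 43984, 14012, 5064, 439, 4921) = 43984
—
[plus_sum: tier IN ('plus', 'premium', 'vip') AND country <> 'FR']
acct=E36: ✗
acct=E37: ✗
acct=E21: ✓ → 14581
acct=E31: ✗
acct=E11: ✗
acct=E32: ✓ → 8484
acct=E76: ✓ → 43984
acct=E18: ✓ → 14012
acct=E56: ✓ → 33810
acct=E25: ✓ → 30401
acct=E97: ✓ → 5064
acct=E78: ✓ → 439
acct=E54: ✓ → 4921
plus_sum = 14581 + 8484 + 43984 + 14012 + 33810 + 30401 + 5064 + 439 + 4921 = 155696

age_days_sum=11580, age_days_max=43984, plus_sum=155696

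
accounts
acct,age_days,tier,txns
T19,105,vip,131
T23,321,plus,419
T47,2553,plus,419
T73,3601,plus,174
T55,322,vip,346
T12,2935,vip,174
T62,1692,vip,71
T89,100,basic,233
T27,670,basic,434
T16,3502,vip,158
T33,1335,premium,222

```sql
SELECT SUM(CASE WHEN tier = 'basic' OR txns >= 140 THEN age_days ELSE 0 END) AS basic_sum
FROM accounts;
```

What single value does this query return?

15339

acct=T19: ✗
acct=T23: ✓ → 321
acct=T47: ✓ → 2553
acct=T73: ✓ → 3601
acct=T55: ✓ → 322
acct=T12: ✓ → 2935
acct=T62: ✗
acct=T89: ✓ → 100
acct=T27: ✓ → 670
acct=T16: ✓ → 3502
acct=T33: ✓ → 1335
basic_sum = 321 + 2553 + 3601 + 322 + 2935 + 100 + 670 + 3502 + 1335 = 15339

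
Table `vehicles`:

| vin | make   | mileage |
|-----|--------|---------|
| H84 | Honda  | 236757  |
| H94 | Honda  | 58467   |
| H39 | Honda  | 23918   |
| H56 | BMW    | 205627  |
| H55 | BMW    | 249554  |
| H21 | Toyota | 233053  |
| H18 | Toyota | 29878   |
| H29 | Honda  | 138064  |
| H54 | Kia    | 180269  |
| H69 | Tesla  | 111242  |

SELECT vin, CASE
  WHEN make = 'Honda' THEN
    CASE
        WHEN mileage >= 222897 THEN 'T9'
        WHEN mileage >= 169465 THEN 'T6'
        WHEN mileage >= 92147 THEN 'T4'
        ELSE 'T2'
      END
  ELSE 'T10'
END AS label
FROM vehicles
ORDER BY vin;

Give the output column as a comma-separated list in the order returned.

vin=H18: make='Toyota' → outer ELSE → T10
vin=H21: make='Toyota' → outer ELSE → T10
vin=H29: make='Honda' → inner[mileage >= 92147] → T4
vin=H39: make='Honda' → inner[ELSE] → T2
vin=H54: make='Kia' → outer ELSE → T10
vin=H55: make='BMW' → outer ELSE → T10
vin=H56: make='BMW' → outer ELSE → T10
vin=H69: make='Tesla' → outer ELSE → T10
vin=H84: make='Honda' → inner[mileage >= 222897] → T9
vin=H94: make='Honda' → inner[ELSE] → T2

T10, T10, T4, T2, T10, T10, T10, T10, T9, T2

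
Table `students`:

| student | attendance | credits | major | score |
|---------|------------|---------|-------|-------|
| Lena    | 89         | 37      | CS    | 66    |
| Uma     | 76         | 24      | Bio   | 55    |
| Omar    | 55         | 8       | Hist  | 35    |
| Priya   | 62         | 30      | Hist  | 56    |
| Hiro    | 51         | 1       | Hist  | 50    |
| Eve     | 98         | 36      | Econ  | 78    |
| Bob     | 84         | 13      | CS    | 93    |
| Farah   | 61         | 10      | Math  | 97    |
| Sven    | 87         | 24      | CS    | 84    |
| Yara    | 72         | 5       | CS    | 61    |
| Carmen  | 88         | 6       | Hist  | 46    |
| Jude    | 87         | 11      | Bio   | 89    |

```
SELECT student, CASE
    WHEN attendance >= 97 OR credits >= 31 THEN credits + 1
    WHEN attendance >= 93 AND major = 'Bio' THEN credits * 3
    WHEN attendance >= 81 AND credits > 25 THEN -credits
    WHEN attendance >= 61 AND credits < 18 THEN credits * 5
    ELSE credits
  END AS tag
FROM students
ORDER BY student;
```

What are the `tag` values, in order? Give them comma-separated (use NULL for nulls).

65, 30, 37, 50, 1, 55, 38, 8, 30, 24, 24, 25

student=Bob: attendance >= 61 AND credits < 18 → 65
student=Carmen: attendance >= 61 AND credits < 18 → 30
student=Eve: attendance >= 97 OR credits >= 31 → 37
student=Farah: attendance >= 61 AND credits < 18 → 50
student=Hiro: ELSE → 1
student=Jude: attendance >= 61 AND credits < 18 → 55
student=Lena: attendance >= 97 OR credits >= 31 → 38
student=Omar: ELSE → 8
student=Priya: ELSE → 30
student=Sven: ELSE → 24
student=Uma: ELSE → 24
student=Yara: attendance >= 61 AND credits < 18 → 25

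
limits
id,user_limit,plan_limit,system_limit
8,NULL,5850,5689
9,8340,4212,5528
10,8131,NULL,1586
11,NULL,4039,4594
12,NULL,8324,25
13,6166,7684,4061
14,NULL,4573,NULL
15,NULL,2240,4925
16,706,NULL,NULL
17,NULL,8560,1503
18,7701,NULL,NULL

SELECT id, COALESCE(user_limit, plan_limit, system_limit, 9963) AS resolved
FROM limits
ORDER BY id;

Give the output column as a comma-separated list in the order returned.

id=8: user_limit=NULL, plan_limit=5850 → 5850
id=9: user_limit=8340 → 8340
id=10: user_limit=8131 → 8131
id=11: user_limit=NULL, plan_limit=4039 → 4039
id=12: user_limit=NULL, plan_limit=8324 → 8324
id=13: user_limit=6166 → 6166
id=14: user_limit=NULL, plan_limit=4573 → 4573
id=15: user_limit=NULL, plan_limit=2240 → 2240
id=16: user_limit=706 → 706
id=17: user_limit=NULL, plan_limit=8560 → 8560
id=18: user_limit=7701 → 7701

5850, 8340, 8131, 4039, 8324, 6166, 4573, 2240, 706, 8560, 7701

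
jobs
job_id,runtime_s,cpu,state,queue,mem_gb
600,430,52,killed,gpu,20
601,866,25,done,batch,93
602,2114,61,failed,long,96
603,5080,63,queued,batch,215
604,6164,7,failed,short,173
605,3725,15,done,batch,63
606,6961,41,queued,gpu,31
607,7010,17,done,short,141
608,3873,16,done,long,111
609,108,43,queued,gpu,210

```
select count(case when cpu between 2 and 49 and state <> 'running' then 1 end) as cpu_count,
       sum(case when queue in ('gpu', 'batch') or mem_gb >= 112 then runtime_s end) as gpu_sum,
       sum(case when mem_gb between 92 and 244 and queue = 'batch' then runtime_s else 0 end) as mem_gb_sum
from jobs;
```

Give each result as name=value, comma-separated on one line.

cpu_count=7, gpu_sum=30344, mem_gb_sum=5946

[cpu_count: cpu between 2 and 49 and state <> 'running']
job_id=600: ✗
job_id=601: ✓ → 1
job_id=602: ✗
job_id=603: ✗
job_id=604: ✓ → 1
job_id=605: ✓ → 1
job_id=606: ✓ → 1
job_id=607: ✓ → 1
job_id=608: ✓ → 1
job_id=609: ✓ → 1
cpu_count = COUNT(1, 1, 1, 1, 1, 1, 1) = 7
—
[gpu_sum: queue in ('gpu', 'batch') or mem_gb >= 112]
job_id=600: ✓ → 430
job_id=601: ✓ → 866
job_id=602: ✗
job_id=603: ✓ → 5080
job_id=604: ✓ → 6164
job_id=605: ✓ → 3725
job_id=606: ✓ → 6961
job_id=607: ✓ → 7010
job_id=608: ✗
job_id=609: ✓ → 108
gpu_sum = 430 + 866 + 5080 + 6164 + 3725 + 6961 + 7010 + 108 = 30344
—
[mem_gb_sum: mem_gb between 92 and 244 and queue = 'batch']
job_id=600: ✗
job_id=601: ✓ → 866
job_id=602: ✗
job_id=603: ✓ → 5080
job_id=604: ✗
job_id=605: ✗
job_id=606: ✗
job_id=607: ✗
job_id=608: ✗
job_id=609: ✗
mem_gb_sum = 866 + 5080 = 5946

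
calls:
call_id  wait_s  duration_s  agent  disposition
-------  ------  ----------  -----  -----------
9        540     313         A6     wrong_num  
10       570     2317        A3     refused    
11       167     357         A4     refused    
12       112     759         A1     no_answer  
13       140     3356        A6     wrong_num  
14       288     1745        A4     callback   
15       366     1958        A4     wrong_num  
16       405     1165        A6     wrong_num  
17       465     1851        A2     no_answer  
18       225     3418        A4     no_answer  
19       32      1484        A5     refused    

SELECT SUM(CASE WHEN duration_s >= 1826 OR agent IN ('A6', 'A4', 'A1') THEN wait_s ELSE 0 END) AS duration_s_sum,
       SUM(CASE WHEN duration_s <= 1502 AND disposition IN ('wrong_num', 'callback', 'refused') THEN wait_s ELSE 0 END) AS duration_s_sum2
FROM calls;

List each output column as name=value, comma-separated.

duration_s_sum=3278, duration_s_sum2=1144

[duration_s_sum: duration_s >= 1826 OR agent IN ('A6', 'A4', 'A1')]
call_id=9: ✓ → 540
call_id=10: ✓ → 570
call_id=11: ✓ → 167
call_id=12: ✓ → 112
call_id=13: ✓ → 140
call_id=14: ✓ → 288
call_id=15: ✓ → 366
call_id=16: ✓ → 405
call_id=17: ✓ → 465
call_id=18: ✓ → 225
call_id=19: ✗
duration_s_sum = 540 + 570 + 167 + 112 + 140 + 288 + 366 + 405 + 465 + 225 = 3278
—
[duration_s_sum2: duration_s <= 1502 AND disposition IN ('wrong_num', 'callback', 'refused')]
call_id=9: ✓ → 540
call_id=10: ✗
call_id=11: ✓ → 167
call_id=12: ✗
call_id=13: ✗
call_id=14: ✗
call_id=15: ✗
call_id=16: ✓ → 405
call_id=17: ✗
call_id=18: ✗
call_id=19: ✓ → 32
duration_s_sum2 = 540 + 167 + 405 + 32 = 1144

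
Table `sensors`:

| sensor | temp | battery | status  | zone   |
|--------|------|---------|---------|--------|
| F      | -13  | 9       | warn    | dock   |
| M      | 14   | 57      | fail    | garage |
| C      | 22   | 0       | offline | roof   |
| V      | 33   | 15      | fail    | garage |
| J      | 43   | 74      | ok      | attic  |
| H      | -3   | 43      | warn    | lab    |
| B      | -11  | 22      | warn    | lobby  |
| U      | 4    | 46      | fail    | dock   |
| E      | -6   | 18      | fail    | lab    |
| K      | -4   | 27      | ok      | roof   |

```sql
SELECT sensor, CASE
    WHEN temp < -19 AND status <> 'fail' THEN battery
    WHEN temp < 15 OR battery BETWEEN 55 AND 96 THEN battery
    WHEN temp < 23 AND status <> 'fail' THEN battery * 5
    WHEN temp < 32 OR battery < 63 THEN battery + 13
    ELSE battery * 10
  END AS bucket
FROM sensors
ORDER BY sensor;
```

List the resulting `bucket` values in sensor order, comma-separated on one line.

sensor=B: temp < 15 OR battery BETWEEN 55 AND 96 → 22
sensor=C: temp < 23 AND status <> 'fail' → 0
sensor=E: temp < 15 OR battery BETWEEN 55 AND 96 → 18
sensor=F: temp < 15 OR battery BETWEEN 55 AND 96 → 9
sensor=H: temp < 15 OR battery BETWEEN 55 AND 96 → 43
sensor=J: temp < 15 OR battery BETWEEN 55 AND 96 → 74
sensor=K: temp < 15 OR battery BETWEEN 55 AND 96 → 27
sensor=M: temp < 15 OR battery BETWEEN 55 AND 96 → 57
sensor=U: temp < 15 OR battery BETWEEN 55 AND 96 → 46
sensor=V: temp < 32 OR battery < 63 → 28

22, 0, 18, 9, 43, 74, 27, 57, 46, 28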